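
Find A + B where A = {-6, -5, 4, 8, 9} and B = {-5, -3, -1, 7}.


A + B = {a + b : a ∈ A, b ∈ B}.
Enumerate all |A|·|B| = 5·4 = 20 pairs (a, b) and collect distinct sums.
a = -6: -6+-5=-11, -6+-3=-9, -6+-1=-7, -6+7=1
a = -5: -5+-5=-10, -5+-3=-8, -5+-1=-6, -5+7=2
a = 4: 4+-5=-1, 4+-3=1, 4+-1=3, 4+7=11
a = 8: 8+-5=3, 8+-3=5, 8+-1=7, 8+7=15
a = 9: 9+-5=4, 9+-3=6, 9+-1=8, 9+7=16
Collecting distinct sums: A + B = {-11, -10, -9, -8, -7, -6, -1, 1, 2, 3, 4, 5, 6, 7, 8, 11, 15, 16}
|A + B| = 18

A + B = {-11, -10, -9, -8, -7, -6, -1, 1, 2, 3, 4, 5, 6, 7, 8, 11, 15, 16}


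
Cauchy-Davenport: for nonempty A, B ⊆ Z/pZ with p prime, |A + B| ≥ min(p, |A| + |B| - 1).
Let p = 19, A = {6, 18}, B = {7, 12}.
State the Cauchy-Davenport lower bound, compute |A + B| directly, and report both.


Cauchy-Davenport: |A + B| ≥ min(p, |A| + |B| - 1) for A, B nonempty in Z/pZ.
|A| = 2, |B| = 2, p = 19.
CD lower bound = min(19, 2 + 2 - 1) = min(19, 3) = 3.
Compute A + B mod 19 directly:
a = 6: 6+7=13, 6+12=18
a = 18: 18+7=6, 18+12=11
A + B = {6, 11, 13, 18}, so |A + B| = 4.
Verify: 4 ≥ 3? Yes ✓.

CD lower bound = 3, actual |A + B| = 4.


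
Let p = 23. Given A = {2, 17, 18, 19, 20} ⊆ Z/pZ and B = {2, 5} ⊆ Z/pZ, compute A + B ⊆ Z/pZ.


Work in Z/23Z: reduce every sum a + b modulo 23.
Enumerate all 10 pairs:
a = 2: 2+2=4, 2+5=7
a = 17: 17+2=19, 17+5=22
a = 18: 18+2=20, 18+5=0
a = 19: 19+2=21, 19+5=1
a = 20: 20+2=22, 20+5=2
Distinct residues collected: {0, 1, 2, 4, 7, 19, 20, 21, 22}
|A + B| = 9 (out of 23 total residues).

A + B = {0, 1, 2, 4, 7, 19, 20, 21, 22}


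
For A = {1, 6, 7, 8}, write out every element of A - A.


A - A = {a - a' : a, a' ∈ A}.
Compute a - a' for each ordered pair (a, a'):
a = 1: 1-1=0, 1-6=-5, 1-7=-6, 1-8=-7
a = 6: 6-1=5, 6-6=0, 6-7=-1, 6-8=-2
a = 7: 7-1=6, 7-6=1, 7-7=0, 7-8=-1
a = 8: 8-1=7, 8-6=2, 8-7=1, 8-8=0
Collecting distinct values (and noting 0 appears from a-a):
A - A = {-7, -6, -5, -2, -1, 0, 1, 2, 5, 6, 7}
|A - A| = 11

A - A = {-7, -6, -5, -2, -1, 0, 1, 2, 5, 6, 7}


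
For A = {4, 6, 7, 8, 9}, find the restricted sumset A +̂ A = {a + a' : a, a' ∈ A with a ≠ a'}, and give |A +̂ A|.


Restricted sumset: A +̂ A = {a + a' : a ∈ A, a' ∈ A, a ≠ a'}.
Equivalently, take A + A and drop any sum 2a that is achievable ONLY as a + a for a ∈ A (i.e. sums representable only with equal summands).
Enumerate pairs (a, a') with a < a' (symmetric, so each unordered pair gives one sum; this covers all a ≠ a'):
  4 + 6 = 10
  4 + 7 = 11
  4 + 8 = 12
  4 + 9 = 13
  6 + 7 = 13
  6 + 8 = 14
  6 + 9 = 15
  7 + 8 = 15
  7 + 9 = 16
  8 + 9 = 17
Collected distinct sums: {10, 11, 12, 13, 14, 15, 16, 17}
|A +̂ A| = 8
(Reference bound: |A +̂ A| ≥ 2|A| - 3 for |A| ≥ 2, with |A| = 5 giving ≥ 7.)

|A +̂ A| = 8


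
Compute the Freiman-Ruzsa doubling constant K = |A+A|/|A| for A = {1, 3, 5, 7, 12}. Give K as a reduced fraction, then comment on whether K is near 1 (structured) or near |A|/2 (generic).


|A| = 5.
Compute A + A by enumerating all 25 pairs.
A + A = {2, 4, 6, 8, 10, 12, 13, 14, 15, 17, 19, 24}, so |A + A| = 12.
K = |A + A| / |A| = 12/5 (already in lowest terms) ≈ 2.4000.
Reference: AP of size 5 gives K = 9/5 ≈ 1.8000; a fully generic set of size 5 gives K ≈ 3.0000.

|A| = 5, |A + A| = 12, K = 12/5.


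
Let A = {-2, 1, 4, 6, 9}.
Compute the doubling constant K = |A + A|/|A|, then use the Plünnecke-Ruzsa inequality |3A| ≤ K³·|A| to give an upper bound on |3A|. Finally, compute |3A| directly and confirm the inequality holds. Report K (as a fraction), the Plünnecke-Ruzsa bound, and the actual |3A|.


|A| = 5.
Step 1: Compute A + A by enumerating all 25 pairs.
A + A = {-4, -1, 2, 4, 5, 7, 8, 10, 12, 13, 15, 18}, so |A + A| = 12.
Step 2: Doubling constant K = |A + A|/|A| = 12/5 = 12/5 ≈ 2.4000.
Step 3: Plünnecke-Ruzsa gives |3A| ≤ K³·|A| = (2.4000)³ · 5 ≈ 69.1200.
Step 4: Compute 3A = A + A + A directly by enumerating all triples (a,b,c) ∈ A³; |3A| = 22.
Step 5: Check 22 ≤ 69.1200? Yes ✓.

K = 12/5, Plünnecke-Ruzsa bound K³|A| ≈ 69.1200, |3A| = 22, inequality holds.


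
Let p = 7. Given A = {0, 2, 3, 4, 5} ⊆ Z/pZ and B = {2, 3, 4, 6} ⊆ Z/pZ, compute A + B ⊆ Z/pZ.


Work in Z/7Z: reduce every sum a + b modulo 7.
Enumerate all 20 pairs:
a = 0: 0+2=2, 0+3=3, 0+4=4, 0+6=6
a = 2: 2+2=4, 2+3=5, 2+4=6, 2+6=1
a = 3: 3+2=5, 3+3=6, 3+4=0, 3+6=2
a = 4: 4+2=6, 4+3=0, 4+4=1, 4+6=3
a = 5: 5+2=0, 5+3=1, 5+4=2, 5+6=4
Distinct residues collected: {0, 1, 2, 3, 4, 5, 6}
|A + B| = 7 (out of 7 total residues).

A + B = {0, 1, 2, 3, 4, 5, 6}


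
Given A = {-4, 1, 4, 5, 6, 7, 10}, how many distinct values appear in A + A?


A + A = {a + a' : a, a' ∈ A}; |A| = 7.
General bounds: 2|A| - 1 ≤ |A + A| ≤ |A|(|A|+1)/2, i.e. 13 ≤ |A + A| ≤ 28.
Lower bound 2|A|-1 is attained iff A is an arithmetic progression.
Enumerate sums a + a' for a ≤ a' (symmetric, so this suffices):
a = -4: -4+-4=-8, -4+1=-3, -4+4=0, -4+5=1, -4+6=2, -4+7=3, -4+10=6
a = 1: 1+1=2, 1+4=5, 1+5=6, 1+6=7, 1+7=8, 1+10=11
a = 4: 4+4=8, 4+5=9, 4+6=10, 4+7=11, 4+10=14
a = 5: 5+5=10, 5+6=11, 5+7=12, 5+10=15
a = 6: 6+6=12, 6+7=13, 6+10=16
a = 7: 7+7=14, 7+10=17
a = 10: 10+10=20
Distinct sums: {-8, -3, 0, 1, 2, 3, 5, 6, 7, 8, 9, 10, 11, 12, 13, 14, 15, 16, 17, 20}
|A + A| = 20

|A + A| = 20


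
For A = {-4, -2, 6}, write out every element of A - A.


A - A = {a - a' : a, a' ∈ A}.
Compute a - a' for each ordered pair (a, a'):
a = -4: -4--4=0, -4--2=-2, -4-6=-10
a = -2: -2--4=2, -2--2=0, -2-6=-8
a = 6: 6--4=10, 6--2=8, 6-6=0
Collecting distinct values (and noting 0 appears from a-a):
A - A = {-10, -8, -2, 0, 2, 8, 10}
|A - A| = 7

A - A = {-10, -8, -2, 0, 2, 8, 10}


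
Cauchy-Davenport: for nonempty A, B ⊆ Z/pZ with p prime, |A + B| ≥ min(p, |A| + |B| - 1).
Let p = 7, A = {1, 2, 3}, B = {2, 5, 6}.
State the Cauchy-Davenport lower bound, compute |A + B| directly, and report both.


Cauchy-Davenport: |A + B| ≥ min(p, |A| + |B| - 1) for A, B nonempty in Z/pZ.
|A| = 3, |B| = 3, p = 7.
CD lower bound = min(7, 3 + 3 - 1) = min(7, 5) = 5.
Compute A + B mod 7 directly:
a = 1: 1+2=3, 1+5=6, 1+6=0
a = 2: 2+2=4, 2+5=0, 2+6=1
a = 3: 3+2=5, 3+5=1, 3+6=2
A + B = {0, 1, 2, 3, 4, 5, 6}, so |A + B| = 7.
Verify: 7 ≥ 5? Yes ✓.

CD lower bound = 5, actual |A + B| = 7.


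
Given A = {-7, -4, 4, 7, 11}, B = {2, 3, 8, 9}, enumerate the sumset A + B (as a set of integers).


A + B = {a + b : a ∈ A, b ∈ B}.
Enumerate all |A|·|B| = 5·4 = 20 pairs (a, b) and collect distinct sums.
a = -7: -7+2=-5, -7+3=-4, -7+8=1, -7+9=2
a = -4: -4+2=-2, -4+3=-1, -4+8=4, -4+9=5
a = 4: 4+2=6, 4+3=7, 4+8=12, 4+9=13
a = 7: 7+2=9, 7+3=10, 7+8=15, 7+9=16
a = 11: 11+2=13, 11+3=14, 11+8=19, 11+9=20
Collecting distinct sums: A + B = {-5, -4, -2, -1, 1, 2, 4, 5, 6, 7, 9, 10, 12, 13, 14, 15, 16, 19, 20}
|A + B| = 19

A + B = {-5, -4, -2, -1, 1, 2, 4, 5, 6, 7, 9, 10, 12, 13, 14, 15, 16, 19, 20}


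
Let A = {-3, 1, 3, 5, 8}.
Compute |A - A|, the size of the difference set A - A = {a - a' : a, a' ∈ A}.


A - A = {a - a' : a, a' ∈ A}; |A| = 5.
Bounds: 2|A|-1 ≤ |A - A| ≤ |A|² - |A| + 1, i.e. 9 ≤ |A - A| ≤ 21.
Note: 0 ∈ A - A always (from a - a). The set is symmetric: if d ∈ A - A then -d ∈ A - A.
Enumerate nonzero differences d = a - a' with a > a' (then include -d):
Positive differences: {2, 3, 4, 5, 6, 7, 8, 11}
Full difference set: {0} ∪ (positive diffs) ∪ (negative diffs).
|A - A| = 1 + 2·8 = 17 (matches direct enumeration: 17).

|A - A| = 17


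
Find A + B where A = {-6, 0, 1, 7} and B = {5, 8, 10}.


A + B = {a + b : a ∈ A, b ∈ B}.
Enumerate all |A|·|B| = 4·3 = 12 pairs (a, b) and collect distinct sums.
a = -6: -6+5=-1, -6+8=2, -6+10=4
a = 0: 0+5=5, 0+8=8, 0+10=10
a = 1: 1+5=6, 1+8=9, 1+10=11
a = 7: 7+5=12, 7+8=15, 7+10=17
Collecting distinct sums: A + B = {-1, 2, 4, 5, 6, 8, 9, 10, 11, 12, 15, 17}
|A + B| = 12

A + B = {-1, 2, 4, 5, 6, 8, 9, 10, 11, 12, 15, 17}


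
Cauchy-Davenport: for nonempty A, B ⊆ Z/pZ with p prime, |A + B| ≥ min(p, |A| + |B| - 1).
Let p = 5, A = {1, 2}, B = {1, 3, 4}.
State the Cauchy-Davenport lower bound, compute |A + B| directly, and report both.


Cauchy-Davenport: |A + B| ≥ min(p, |A| + |B| - 1) for A, B nonempty in Z/pZ.
|A| = 2, |B| = 3, p = 5.
CD lower bound = min(5, 2 + 3 - 1) = min(5, 4) = 4.
Compute A + B mod 5 directly:
a = 1: 1+1=2, 1+3=4, 1+4=0
a = 2: 2+1=3, 2+3=0, 2+4=1
A + B = {0, 1, 2, 3, 4}, so |A + B| = 5.
Verify: 5 ≥ 4? Yes ✓.

CD lower bound = 4, actual |A + B| = 5.


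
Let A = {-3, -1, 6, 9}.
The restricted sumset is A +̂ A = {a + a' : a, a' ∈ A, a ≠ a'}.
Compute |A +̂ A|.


Restricted sumset: A +̂ A = {a + a' : a ∈ A, a' ∈ A, a ≠ a'}.
Equivalently, take A + A and drop any sum 2a that is achievable ONLY as a + a for a ∈ A (i.e. sums representable only with equal summands).
Enumerate pairs (a, a') with a < a' (symmetric, so each unordered pair gives one sum; this covers all a ≠ a'):
  -3 + -1 = -4
  -3 + 6 = 3
  -3 + 9 = 6
  -1 + 6 = 5
  -1 + 9 = 8
  6 + 9 = 15
Collected distinct sums: {-4, 3, 5, 6, 8, 15}
|A +̂ A| = 6
(Reference bound: |A +̂ A| ≥ 2|A| - 3 for |A| ≥ 2, with |A| = 4 giving ≥ 5.)

|A +̂ A| = 6


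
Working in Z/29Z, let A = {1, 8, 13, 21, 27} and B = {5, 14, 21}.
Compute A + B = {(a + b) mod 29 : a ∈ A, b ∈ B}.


Work in Z/29Z: reduce every sum a + b modulo 29.
Enumerate all 15 pairs:
a = 1: 1+5=6, 1+14=15, 1+21=22
a = 8: 8+5=13, 8+14=22, 8+21=0
a = 13: 13+5=18, 13+14=27, 13+21=5
a = 21: 21+5=26, 21+14=6, 21+21=13
a = 27: 27+5=3, 27+14=12, 27+21=19
Distinct residues collected: {0, 3, 5, 6, 12, 13, 15, 18, 19, 22, 26, 27}
|A + B| = 12 (out of 29 total residues).

A + B = {0, 3, 5, 6, 12, 13, 15, 18, 19, 22, 26, 27}


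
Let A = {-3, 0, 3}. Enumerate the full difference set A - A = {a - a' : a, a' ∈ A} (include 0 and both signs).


A - A = {a - a' : a, a' ∈ A}.
Compute a - a' for each ordered pair (a, a'):
a = -3: -3--3=0, -3-0=-3, -3-3=-6
a = 0: 0--3=3, 0-0=0, 0-3=-3
a = 3: 3--3=6, 3-0=3, 3-3=0
Collecting distinct values (and noting 0 appears from a-a):
A - A = {-6, -3, 0, 3, 6}
|A - A| = 5

A - A = {-6, -3, 0, 3, 6}


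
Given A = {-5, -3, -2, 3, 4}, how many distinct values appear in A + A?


A + A = {a + a' : a, a' ∈ A}; |A| = 5.
General bounds: 2|A| - 1 ≤ |A + A| ≤ |A|(|A|+1)/2, i.e. 9 ≤ |A + A| ≤ 15.
Lower bound 2|A|-1 is attained iff A is an arithmetic progression.
Enumerate sums a + a' for a ≤ a' (symmetric, so this suffices):
a = -5: -5+-5=-10, -5+-3=-8, -5+-2=-7, -5+3=-2, -5+4=-1
a = -3: -3+-3=-6, -3+-2=-5, -3+3=0, -3+4=1
a = -2: -2+-2=-4, -2+3=1, -2+4=2
a = 3: 3+3=6, 3+4=7
a = 4: 4+4=8
Distinct sums: {-10, -8, -7, -6, -5, -4, -2, -1, 0, 1, 2, 6, 7, 8}
|A + A| = 14

|A + A| = 14


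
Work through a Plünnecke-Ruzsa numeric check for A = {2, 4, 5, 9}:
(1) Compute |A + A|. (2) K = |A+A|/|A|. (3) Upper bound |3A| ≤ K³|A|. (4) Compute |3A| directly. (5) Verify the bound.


|A| = 4.
Step 1: Compute A + A by enumerating all 16 pairs.
A + A = {4, 6, 7, 8, 9, 10, 11, 13, 14, 18}, so |A + A| = 10.
Step 2: Doubling constant K = |A + A|/|A| = 10/4 = 10/4 ≈ 2.5000.
Step 3: Plünnecke-Ruzsa gives |3A| ≤ K³·|A| = (2.5000)³ · 4 ≈ 62.5000.
Step 4: Compute 3A = A + A + A directly by enumerating all triples (a,b,c) ∈ A³; |3A| = 17.
Step 5: Check 17 ≤ 62.5000? Yes ✓.

K = 10/4, Plünnecke-Ruzsa bound K³|A| ≈ 62.5000, |3A| = 17, inequality holds.


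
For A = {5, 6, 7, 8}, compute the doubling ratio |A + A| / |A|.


|A| = 4.
Compute A + A by enumerating all 16 pairs.
A + A = {10, 11, 12, 13, 14, 15, 16}, so |A + A| = 7.
K = |A + A| / |A| = 7/4 (already in lowest terms) ≈ 1.7500.
Reference: AP of size 4 gives K = 7/4 ≈ 1.7500; a fully generic set of size 4 gives K ≈ 2.5000.

|A| = 4, |A + A| = 7, K = 7/4.


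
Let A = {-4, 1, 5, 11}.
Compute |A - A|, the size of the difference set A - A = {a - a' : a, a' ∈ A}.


A - A = {a - a' : a, a' ∈ A}; |A| = 4.
Bounds: 2|A|-1 ≤ |A - A| ≤ |A|² - |A| + 1, i.e. 7 ≤ |A - A| ≤ 13.
Note: 0 ∈ A - A always (from a - a). The set is symmetric: if d ∈ A - A then -d ∈ A - A.
Enumerate nonzero differences d = a - a' with a > a' (then include -d):
Positive differences: {4, 5, 6, 9, 10, 15}
Full difference set: {0} ∪ (positive diffs) ∪ (negative diffs).
|A - A| = 1 + 2·6 = 13 (matches direct enumeration: 13).

|A - A| = 13


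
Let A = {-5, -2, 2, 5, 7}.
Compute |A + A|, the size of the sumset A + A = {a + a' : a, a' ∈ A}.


A + A = {a + a' : a, a' ∈ A}; |A| = 5.
General bounds: 2|A| - 1 ≤ |A + A| ≤ |A|(|A|+1)/2, i.e. 9 ≤ |A + A| ≤ 15.
Lower bound 2|A|-1 is attained iff A is an arithmetic progression.
Enumerate sums a + a' for a ≤ a' (symmetric, so this suffices):
a = -5: -5+-5=-10, -5+-2=-7, -5+2=-3, -5+5=0, -5+7=2
a = -2: -2+-2=-4, -2+2=0, -2+5=3, -2+7=5
a = 2: 2+2=4, 2+5=7, 2+7=9
a = 5: 5+5=10, 5+7=12
a = 7: 7+7=14
Distinct sums: {-10, -7, -4, -3, 0, 2, 3, 4, 5, 7, 9, 10, 12, 14}
|A + A| = 14

|A + A| = 14


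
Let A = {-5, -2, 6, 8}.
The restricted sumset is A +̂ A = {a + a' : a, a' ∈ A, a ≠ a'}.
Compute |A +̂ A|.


Restricted sumset: A +̂ A = {a + a' : a ∈ A, a' ∈ A, a ≠ a'}.
Equivalently, take A + A and drop any sum 2a that is achievable ONLY as a + a for a ∈ A (i.e. sums representable only with equal summands).
Enumerate pairs (a, a') with a < a' (symmetric, so each unordered pair gives one sum; this covers all a ≠ a'):
  -5 + -2 = -7
  -5 + 6 = 1
  -5 + 8 = 3
  -2 + 6 = 4
  -2 + 8 = 6
  6 + 8 = 14
Collected distinct sums: {-7, 1, 3, 4, 6, 14}
|A +̂ A| = 6
(Reference bound: |A +̂ A| ≥ 2|A| - 3 for |A| ≥ 2, with |A| = 4 giving ≥ 5.)

|A +̂ A| = 6


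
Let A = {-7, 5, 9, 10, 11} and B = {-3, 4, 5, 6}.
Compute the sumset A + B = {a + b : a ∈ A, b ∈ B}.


A + B = {a + b : a ∈ A, b ∈ B}.
Enumerate all |A|·|B| = 5·4 = 20 pairs (a, b) and collect distinct sums.
a = -7: -7+-3=-10, -7+4=-3, -7+5=-2, -7+6=-1
a = 5: 5+-3=2, 5+4=9, 5+5=10, 5+6=11
a = 9: 9+-3=6, 9+4=13, 9+5=14, 9+6=15
a = 10: 10+-3=7, 10+4=14, 10+5=15, 10+6=16
a = 11: 11+-3=8, 11+4=15, 11+5=16, 11+6=17
Collecting distinct sums: A + B = {-10, -3, -2, -1, 2, 6, 7, 8, 9, 10, 11, 13, 14, 15, 16, 17}
|A + B| = 16

A + B = {-10, -3, -2, -1, 2, 6, 7, 8, 9, 10, 11, 13, 14, 15, 16, 17}


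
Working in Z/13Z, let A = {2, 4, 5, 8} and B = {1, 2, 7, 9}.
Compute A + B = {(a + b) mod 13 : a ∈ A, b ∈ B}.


Work in Z/13Z: reduce every sum a + b modulo 13.
Enumerate all 16 pairs:
a = 2: 2+1=3, 2+2=4, 2+7=9, 2+9=11
a = 4: 4+1=5, 4+2=6, 4+7=11, 4+9=0
a = 5: 5+1=6, 5+2=7, 5+7=12, 5+9=1
a = 8: 8+1=9, 8+2=10, 8+7=2, 8+9=4
Distinct residues collected: {0, 1, 2, 3, 4, 5, 6, 7, 9, 10, 11, 12}
|A + B| = 12 (out of 13 total residues).

A + B = {0, 1, 2, 3, 4, 5, 6, 7, 9, 10, 11, 12}


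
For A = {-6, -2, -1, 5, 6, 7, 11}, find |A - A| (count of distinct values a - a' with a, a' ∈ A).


A - A = {a - a' : a, a' ∈ A}; |A| = 7.
Bounds: 2|A|-1 ≤ |A - A| ≤ |A|² - |A| + 1, i.e. 13 ≤ |A - A| ≤ 43.
Note: 0 ∈ A - A always (from a - a). The set is symmetric: if d ∈ A - A then -d ∈ A - A.
Enumerate nonzero differences d = a - a' with a > a' (then include -d):
Positive differences: {1, 2, 4, 5, 6, 7, 8, 9, 11, 12, 13, 17}
Full difference set: {0} ∪ (positive diffs) ∪ (negative diffs).
|A - A| = 1 + 2·12 = 25 (matches direct enumeration: 25).

|A - A| = 25


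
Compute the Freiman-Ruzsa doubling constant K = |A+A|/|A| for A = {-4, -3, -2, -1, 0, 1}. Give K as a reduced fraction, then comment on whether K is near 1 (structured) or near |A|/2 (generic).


|A| = 6.
Compute A + A by enumerating all 36 pairs.
A + A = {-8, -7, -6, -5, -4, -3, -2, -1, 0, 1, 2}, so |A + A| = 11.
K = |A + A| / |A| = 11/6 (already in lowest terms) ≈ 1.8333.
Reference: AP of size 6 gives K = 11/6 ≈ 1.8333; a fully generic set of size 6 gives K ≈ 3.5000.

|A| = 6, |A + A| = 11, K = 11/6.


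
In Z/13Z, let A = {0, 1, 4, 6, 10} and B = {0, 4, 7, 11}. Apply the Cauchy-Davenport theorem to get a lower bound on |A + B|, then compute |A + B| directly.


Cauchy-Davenport: |A + B| ≥ min(p, |A| + |B| - 1) for A, B nonempty in Z/pZ.
|A| = 5, |B| = 4, p = 13.
CD lower bound = min(13, 5 + 4 - 1) = min(13, 8) = 8.
Compute A + B mod 13 directly:
a = 0: 0+0=0, 0+4=4, 0+7=7, 0+11=11
a = 1: 1+0=1, 1+4=5, 1+7=8, 1+11=12
a = 4: 4+0=4, 4+4=8, 4+7=11, 4+11=2
a = 6: 6+0=6, 6+4=10, 6+7=0, 6+11=4
a = 10: 10+0=10, 10+4=1, 10+7=4, 10+11=8
A + B = {0, 1, 2, 4, 5, 6, 7, 8, 10, 11, 12}, so |A + B| = 11.
Verify: 11 ≥ 8? Yes ✓.

CD lower bound = 8, actual |A + B| = 11.


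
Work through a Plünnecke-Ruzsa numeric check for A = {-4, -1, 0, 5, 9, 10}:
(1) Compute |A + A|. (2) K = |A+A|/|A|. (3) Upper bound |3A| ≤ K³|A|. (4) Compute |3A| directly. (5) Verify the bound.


|A| = 6.
Step 1: Compute A + A by enumerating all 36 pairs.
A + A = {-8, -5, -4, -2, -1, 0, 1, 4, 5, 6, 8, 9, 10, 14, 15, 18, 19, 20}, so |A + A| = 18.
Step 2: Doubling constant K = |A + A|/|A| = 18/6 = 18/6 ≈ 3.0000.
Step 3: Plünnecke-Ruzsa gives |3A| ≤ K³·|A| = (3.0000)³ · 6 ≈ 162.0000.
Step 4: Compute 3A = A + A + A directly by enumerating all triples (a,b,c) ∈ A³; |3A| = 36.
Step 5: Check 36 ≤ 162.0000? Yes ✓.

K = 18/6, Plünnecke-Ruzsa bound K³|A| ≈ 162.0000, |3A| = 36, inequality holds.


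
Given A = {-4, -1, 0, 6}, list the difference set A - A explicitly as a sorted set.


A - A = {a - a' : a, a' ∈ A}.
Compute a - a' for each ordered pair (a, a'):
a = -4: -4--4=0, -4--1=-3, -4-0=-4, -4-6=-10
a = -1: -1--4=3, -1--1=0, -1-0=-1, -1-6=-7
a = 0: 0--4=4, 0--1=1, 0-0=0, 0-6=-6
a = 6: 6--4=10, 6--1=7, 6-0=6, 6-6=0
Collecting distinct values (and noting 0 appears from a-a):
A - A = {-10, -7, -6, -4, -3, -1, 0, 1, 3, 4, 6, 7, 10}
|A - A| = 13

A - A = {-10, -7, -6, -4, -3, -1, 0, 1, 3, 4, 6, 7, 10}


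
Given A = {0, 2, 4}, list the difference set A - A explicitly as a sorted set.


A - A = {a - a' : a, a' ∈ A}.
Compute a - a' for each ordered pair (a, a'):
a = 0: 0-0=0, 0-2=-2, 0-4=-4
a = 2: 2-0=2, 2-2=0, 2-4=-2
a = 4: 4-0=4, 4-2=2, 4-4=0
Collecting distinct values (and noting 0 appears from a-a):
A - A = {-4, -2, 0, 2, 4}
|A - A| = 5

A - A = {-4, -2, 0, 2, 4}


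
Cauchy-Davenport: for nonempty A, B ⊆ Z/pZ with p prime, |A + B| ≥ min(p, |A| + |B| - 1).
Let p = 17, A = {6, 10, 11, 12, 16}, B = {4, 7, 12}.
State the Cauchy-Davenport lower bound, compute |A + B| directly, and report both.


Cauchy-Davenport: |A + B| ≥ min(p, |A| + |B| - 1) for A, B nonempty in Z/pZ.
|A| = 5, |B| = 3, p = 17.
CD lower bound = min(17, 5 + 3 - 1) = min(17, 7) = 7.
Compute A + B mod 17 directly:
a = 6: 6+4=10, 6+7=13, 6+12=1
a = 10: 10+4=14, 10+7=0, 10+12=5
a = 11: 11+4=15, 11+7=1, 11+12=6
a = 12: 12+4=16, 12+7=2, 12+12=7
a = 16: 16+4=3, 16+7=6, 16+12=11
A + B = {0, 1, 2, 3, 5, 6, 7, 10, 11, 13, 14, 15, 16}, so |A + B| = 13.
Verify: 13 ≥ 7? Yes ✓.

CD lower bound = 7, actual |A + B| = 13.


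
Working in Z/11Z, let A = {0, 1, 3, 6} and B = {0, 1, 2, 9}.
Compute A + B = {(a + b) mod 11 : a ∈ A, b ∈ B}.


Work in Z/11Z: reduce every sum a + b modulo 11.
Enumerate all 16 pairs:
a = 0: 0+0=0, 0+1=1, 0+2=2, 0+9=9
a = 1: 1+0=1, 1+1=2, 1+2=3, 1+9=10
a = 3: 3+0=3, 3+1=4, 3+2=5, 3+9=1
a = 6: 6+0=6, 6+1=7, 6+2=8, 6+9=4
Distinct residues collected: {0, 1, 2, 3, 4, 5, 6, 7, 8, 9, 10}
|A + B| = 11 (out of 11 total residues).

A + B = {0, 1, 2, 3, 4, 5, 6, 7, 8, 9, 10}


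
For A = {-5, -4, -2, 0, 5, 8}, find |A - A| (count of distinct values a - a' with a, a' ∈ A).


A - A = {a - a' : a, a' ∈ A}; |A| = 6.
Bounds: 2|A|-1 ≤ |A - A| ≤ |A|² - |A| + 1, i.e. 11 ≤ |A - A| ≤ 31.
Note: 0 ∈ A - A always (from a - a). The set is symmetric: if d ∈ A - A then -d ∈ A - A.
Enumerate nonzero differences d = a - a' with a > a' (then include -d):
Positive differences: {1, 2, 3, 4, 5, 7, 8, 9, 10, 12, 13}
Full difference set: {0} ∪ (positive diffs) ∪ (negative diffs).
|A - A| = 1 + 2·11 = 23 (matches direct enumeration: 23).

|A - A| = 23


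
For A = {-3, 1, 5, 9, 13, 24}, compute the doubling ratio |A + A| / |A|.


|A| = 6.
Compute A + A by enumerating all 36 pairs.
A + A = {-6, -2, 2, 6, 10, 14, 18, 21, 22, 25, 26, 29, 33, 37, 48}, so |A + A| = 15.
K = |A + A| / |A| = 15/6 = 5/2 ≈ 2.5000.
Reference: AP of size 6 gives K = 11/6 ≈ 1.8333; a fully generic set of size 6 gives K ≈ 3.5000.

|A| = 6, |A + A| = 15, K = 15/6 = 5/2.


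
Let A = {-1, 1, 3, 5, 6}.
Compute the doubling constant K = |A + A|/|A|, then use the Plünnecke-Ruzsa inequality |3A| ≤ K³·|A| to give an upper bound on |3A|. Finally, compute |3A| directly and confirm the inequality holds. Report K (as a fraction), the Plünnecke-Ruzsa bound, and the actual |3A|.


|A| = 5.
Step 1: Compute A + A by enumerating all 25 pairs.
A + A = {-2, 0, 2, 4, 5, 6, 7, 8, 9, 10, 11, 12}, so |A + A| = 12.
Step 2: Doubling constant K = |A + A|/|A| = 12/5 = 12/5 ≈ 2.4000.
Step 3: Plünnecke-Ruzsa gives |3A| ≤ K³·|A| = (2.4000)³ · 5 ≈ 69.1200.
Step 4: Compute 3A = A + A + A directly by enumerating all triples (a,b,c) ∈ A³; |3A| = 19.
Step 5: Check 19 ≤ 69.1200? Yes ✓.

K = 12/5, Plünnecke-Ruzsa bound K³|A| ≈ 69.1200, |3A| = 19, inequality holds.


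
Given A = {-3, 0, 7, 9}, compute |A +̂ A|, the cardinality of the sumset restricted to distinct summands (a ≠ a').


Restricted sumset: A +̂ A = {a + a' : a ∈ A, a' ∈ A, a ≠ a'}.
Equivalently, take A + A and drop any sum 2a that is achievable ONLY as a + a for a ∈ A (i.e. sums representable only with equal summands).
Enumerate pairs (a, a') with a < a' (symmetric, so each unordered pair gives one sum; this covers all a ≠ a'):
  -3 + 0 = -3
  -3 + 7 = 4
  -3 + 9 = 6
  0 + 7 = 7
  0 + 9 = 9
  7 + 9 = 16
Collected distinct sums: {-3, 4, 6, 7, 9, 16}
|A +̂ A| = 6
(Reference bound: |A +̂ A| ≥ 2|A| - 3 for |A| ≥ 2, with |A| = 4 giving ≥ 5.)

|A +̂ A| = 6


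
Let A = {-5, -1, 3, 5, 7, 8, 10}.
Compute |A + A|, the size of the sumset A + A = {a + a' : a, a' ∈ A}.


A + A = {a + a' : a, a' ∈ A}; |A| = 7.
General bounds: 2|A| - 1 ≤ |A + A| ≤ |A|(|A|+1)/2, i.e. 13 ≤ |A + A| ≤ 28.
Lower bound 2|A|-1 is attained iff A is an arithmetic progression.
Enumerate sums a + a' for a ≤ a' (symmetric, so this suffices):
a = -5: -5+-5=-10, -5+-1=-6, -5+3=-2, -5+5=0, -5+7=2, -5+8=3, -5+10=5
a = -1: -1+-1=-2, -1+3=2, -1+5=4, -1+7=6, -1+8=7, -1+10=9
a = 3: 3+3=6, 3+5=8, 3+7=10, 3+8=11, 3+10=13
a = 5: 5+5=10, 5+7=12, 5+8=13, 5+10=15
a = 7: 7+7=14, 7+8=15, 7+10=17
a = 8: 8+8=16, 8+10=18
a = 10: 10+10=20
Distinct sums: {-10, -6, -2, 0, 2, 3, 4, 5, 6, 7, 8, 9, 10, 11, 12, 13, 14, 15, 16, 17, 18, 20}
|A + A| = 22

|A + A| = 22


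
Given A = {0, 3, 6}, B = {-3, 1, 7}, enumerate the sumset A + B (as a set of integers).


A + B = {a + b : a ∈ A, b ∈ B}.
Enumerate all |A|·|B| = 3·3 = 9 pairs (a, b) and collect distinct sums.
a = 0: 0+-3=-3, 0+1=1, 0+7=7
a = 3: 3+-3=0, 3+1=4, 3+7=10
a = 6: 6+-3=3, 6+1=7, 6+7=13
Collecting distinct sums: A + B = {-3, 0, 1, 3, 4, 7, 10, 13}
|A + B| = 8

A + B = {-3, 0, 1, 3, 4, 7, 10, 13}


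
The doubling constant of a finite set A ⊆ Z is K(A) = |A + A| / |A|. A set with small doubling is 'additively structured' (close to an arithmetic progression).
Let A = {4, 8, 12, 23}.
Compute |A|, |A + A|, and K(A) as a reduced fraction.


|A| = 4.
Compute A + A by enumerating all 16 pairs.
A + A = {8, 12, 16, 20, 24, 27, 31, 35, 46}, so |A + A| = 9.
K = |A + A| / |A| = 9/4 (already in lowest terms) ≈ 2.2500.
Reference: AP of size 4 gives K = 7/4 ≈ 1.7500; a fully generic set of size 4 gives K ≈ 2.5000.

|A| = 4, |A + A| = 9, K = 9/4.


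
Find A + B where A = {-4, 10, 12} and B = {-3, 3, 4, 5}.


A + B = {a + b : a ∈ A, b ∈ B}.
Enumerate all |A|·|B| = 3·4 = 12 pairs (a, b) and collect distinct sums.
a = -4: -4+-3=-7, -4+3=-1, -4+4=0, -4+5=1
a = 10: 10+-3=7, 10+3=13, 10+4=14, 10+5=15
a = 12: 12+-3=9, 12+3=15, 12+4=16, 12+5=17
Collecting distinct sums: A + B = {-7, -1, 0, 1, 7, 9, 13, 14, 15, 16, 17}
|A + B| = 11

A + B = {-7, -1, 0, 1, 7, 9, 13, 14, 15, 16, 17}


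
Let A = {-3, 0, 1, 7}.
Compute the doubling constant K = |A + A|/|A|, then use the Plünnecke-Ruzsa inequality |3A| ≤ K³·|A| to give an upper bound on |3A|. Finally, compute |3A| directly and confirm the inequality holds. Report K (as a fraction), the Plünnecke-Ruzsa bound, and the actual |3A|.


|A| = 4.
Step 1: Compute A + A by enumerating all 16 pairs.
A + A = {-6, -3, -2, 0, 1, 2, 4, 7, 8, 14}, so |A + A| = 10.
Step 2: Doubling constant K = |A + A|/|A| = 10/4 = 10/4 ≈ 2.5000.
Step 3: Plünnecke-Ruzsa gives |3A| ≤ K³·|A| = (2.5000)³ · 4 ≈ 62.5000.
Step 4: Compute 3A = A + A + A directly by enumerating all triples (a,b,c) ∈ A³; |3A| = 19.
Step 5: Check 19 ≤ 62.5000? Yes ✓.

K = 10/4, Plünnecke-Ruzsa bound K³|A| ≈ 62.5000, |3A| = 19, inequality holds.


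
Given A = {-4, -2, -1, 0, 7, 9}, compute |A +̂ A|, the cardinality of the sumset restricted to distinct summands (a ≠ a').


Restricted sumset: A +̂ A = {a + a' : a ∈ A, a' ∈ A, a ≠ a'}.
Equivalently, take A + A and drop any sum 2a that is achievable ONLY as a + a for a ∈ A (i.e. sums representable only with equal summands).
Enumerate pairs (a, a') with a < a' (symmetric, so each unordered pair gives one sum; this covers all a ≠ a'):
  -4 + -2 = -6
  -4 + -1 = -5
  -4 + 0 = -4
  -4 + 7 = 3
  -4 + 9 = 5
  -2 + -1 = -3
  -2 + 0 = -2
  -2 + 7 = 5
  -2 + 9 = 7
  -1 + 0 = -1
  -1 + 7 = 6
  -1 + 9 = 8
  0 + 7 = 7
  0 + 9 = 9
  7 + 9 = 16
Collected distinct sums: {-6, -5, -4, -3, -2, -1, 3, 5, 6, 7, 8, 9, 16}
|A +̂ A| = 13
(Reference bound: |A +̂ A| ≥ 2|A| - 3 for |A| ≥ 2, with |A| = 6 giving ≥ 9.)

|A +̂ A| = 13


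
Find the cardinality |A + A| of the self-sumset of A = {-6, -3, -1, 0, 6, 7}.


A + A = {a + a' : a, a' ∈ A}; |A| = 6.
General bounds: 2|A| - 1 ≤ |A + A| ≤ |A|(|A|+1)/2, i.e. 11 ≤ |A + A| ≤ 21.
Lower bound 2|A|-1 is attained iff A is an arithmetic progression.
Enumerate sums a + a' for a ≤ a' (symmetric, so this suffices):
a = -6: -6+-6=-12, -6+-3=-9, -6+-1=-7, -6+0=-6, -6+6=0, -6+7=1
a = -3: -3+-3=-6, -3+-1=-4, -3+0=-3, -3+6=3, -3+7=4
a = -1: -1+-1=-2, -1+0=-1, -1+6=5, -1+7=6
a = 0: 0+0=0, 0+6=6, 0+7=7
a = 6: 6+6=12, 6+7=13
a = 7: 7+7=14
Distinct sums: {-12, -9, -7, -6, -4, -3, -2, -1, 0, 1, 3, 4, 5, 6, 7, 12, 13, 14}
|A + A| = 18

|A + A| = 18


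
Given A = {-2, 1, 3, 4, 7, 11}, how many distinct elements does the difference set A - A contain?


A - A = {a - a' : a, a' ∈ A}; |A| = 6.
Bounds: 2|A|-1 ≤ |A - A| ≤ |A|² - |A| + 1, i.e. 11 ≤ |A - A| ≤ 31.
Note: 0 ∈ A - A always (from a - a). The set is symmetric: if d ∈ A - A then -d ∈ A - A.
Enumerate nonzero differences d = a - a' with a > a' (then include -d):
Positive differences: {1, 2, 3, 4, 5, 6, 7, 8, 9, 10, 13}
Full difference set: {0} ∪ (positive diffs) ∪ (negative diffs).
|A - A| = 1 + 2·11 = 23 (matches direct enumeration: 23).

|A - A| = 23


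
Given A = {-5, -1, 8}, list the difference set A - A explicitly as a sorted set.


A - A = {a - a' : a, a' ∈ A}.
Compute a - a' for each ordered pair (a, a'):
a = -5: -5--5=0, -5--1=-4, -5-8=-13
a = -1: -1--5=4, -1--1=0, -1-8=-9
a = 8: 8--5=13, 8--1=9, 8-8=0
Collecting distinct values (and noting 0 appears from a-a):
A - A = {-13, -9, -4, 0, 4, 9, 13}
|A - A| = 7

A - A = {-13, -9, -4, 0, 4, 9, 13}


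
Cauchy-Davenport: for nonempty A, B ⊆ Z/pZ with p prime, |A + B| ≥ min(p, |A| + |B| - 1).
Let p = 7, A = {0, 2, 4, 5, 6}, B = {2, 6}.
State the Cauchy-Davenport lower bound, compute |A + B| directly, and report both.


Cauchy-Davenport: |A + B| ≥ min(p, |A| + |B| - 1) for A, B nonempty in Z/pZ.
|A| = 5, |B| = 2, p = 7.
CD lower bound = min(7, 5 + 2 - 1) = min(7, 6) = 6.
Compute A + B mod 7 directly:
a = 0: 0+2=2, 0+6=6
a = 2: 2+2=4, 2+6=1
a = 4: 4+2=6, 4+6=3
a = 5: 5+2=0, 5+6=4
a = 6: 6+2=1, 6+6=5
A + B = {0, 1, 2, 3, 4, 5, 6}, so |A + B| = 7.
Verify: 7 ≥ 6? Yes ✓.

CD lower bound = 6, actual |A + B| = 7.


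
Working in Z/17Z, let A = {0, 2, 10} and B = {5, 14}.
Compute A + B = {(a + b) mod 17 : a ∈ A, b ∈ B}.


Work in Z/17Z: reduce every sum a + b modulo 17.
Enumerate all 6 pairs:
a = 0: 0+5=5, 0+14=14
a = 2: 2+5=7, 2+14=16
a = 10: 10+5=15, 10+14=7
Distinct residues collected: {5, 7, 14, 15, 16}
|A + B| = 5 (out of 17 total residues).

A + B = {5, 7, 14, 15, 16}


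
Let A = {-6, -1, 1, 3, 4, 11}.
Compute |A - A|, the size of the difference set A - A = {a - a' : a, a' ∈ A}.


A - A = {a - a' : a, a' ∈ A}; |A| = 6.
Bounds: 2|A|-1 ≤ |A - A| ≤ |A|² - |A| + 1, i.e. 11 ≤ |A - A| ≤ 31.
Note: 0 ∈ A - A always (from a - a). The set is symmetric: if d ∈ A - A then -d ∈ A - A.
Enumerate nonzero differences d = a - a' with a > a' (then include -d):
Positive differences: {1, 2, 3, 4, 5, 7, 8, 9, 10, 12, 17}
Full difference set: {0} ∪ (positive diffs) ∪ (negative diffs).
|A - A| = 1 + 2·11 = 23 (matches direct enumeration: 23).

|A - A| = 23


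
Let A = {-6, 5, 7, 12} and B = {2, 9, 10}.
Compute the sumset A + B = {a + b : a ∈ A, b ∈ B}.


A + B = {a + b : a ∈ A, b ∈ B}.
Enumerate all |A|·|B| = 4·3 = 12 pairs (a, b) and collect distinct sums.
a = -6: -6+2=-4, -6+9=3, -6+10=4
a = 5: 5+2=7, 5+9=14, 5+10=15
a = 7: 7+2=9, 7+9=16, 7+10=17
a = 12: 12+2=14, 12+9=21, 12+10=22
Collecting distinct sums: A + B = {-4, 3, 4, 7, 9, 14, 15, 16, 17, 21, 22}
|A + B| = 11

A + B = {-4, 3, 4, 7, 9, 14, 15, 16, 17, 21, 22}


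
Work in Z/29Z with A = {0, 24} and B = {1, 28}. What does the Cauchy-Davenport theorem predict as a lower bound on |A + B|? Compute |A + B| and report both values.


Cauchy-Davenport: |A + B| ≥ min(p, |A| + |B| - 1) for A, B nonempty in Z/pZ.
|A| = 2, |B| = 2, p = 29.
CD lower bound = min(29, 2 + 2 - 1) = min(29, 3) = 3.
Compute A + B mod 29 directly:
a = 0: 0+1=1, 0+28=28
a = 24: 24+1=25, 24+28=23
A + B = {1, 23, 25, 28}, so |A + B| = 4.
Verify: 4 ≥ 3? Yes ✓.

CD lower bound = 3, actual |A + B| = 4.


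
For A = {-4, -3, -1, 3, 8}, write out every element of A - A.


A - A = {a - a' : a, a' ∈ A}.
Compute a - a' for each ordered pair (a, a'):
a = -4: -4--4=0, -4--3=-1, -4--1=-3, -4-3=-7, -4-8=-12
a = -3: -3--4=1, -3--3=0, -3--1=-2, -3-3=-6, -3-8=-11
a = -1: -1--4=3, -1--3=2, -1--1=0, -1-3=-4, -1-8=-9
a = 3: 3--4=7, 3--3=6, 3--1=4, 3-3=0, 3-8=-5
a = 8: 8--4=12, 8--3=11, 8--1=9, 8-3=5, 8-8=0
Collecting distinct values (and noting 0 appears from a-a):
A - A = {-12, -11, -9, -7, -6, -5, -4, -3, -2, -1, 0, 1, 2, 3, 4, 5, 6, 7, 9, 11, 12}
|A - A| = 21

A - A = {-12, -11, -9, -7, -6, -5, -4, -3, -2, -1, 0, 1, 2, 3, 4, 5, 6, 7, 9, 11, 12}


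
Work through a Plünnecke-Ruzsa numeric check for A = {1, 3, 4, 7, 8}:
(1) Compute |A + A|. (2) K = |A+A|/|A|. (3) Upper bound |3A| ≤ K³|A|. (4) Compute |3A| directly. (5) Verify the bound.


|A| = 5.
Step 1: Compute A + A by enumerating all 25 pairs.
A + A = {2, 4, 5, 6, 7, 8, 9, 10, 11, 12, 14, 15, 16}, so |A + A| = 13.
Step 2: Doubling constant K = |A + A|/|A| = 13/5 = 13/5 ≈ 2.6000.
Step 3: Plünnecke-Ruzsa gives |3A| ≤ K³·|A| = (2.6000)³ · 5 ≈ 87.8800.
Step 4: Compute 3A = A + A + A directly by enumerating all triples (a,b,c) ∈ A³; |3A| = 21.
Step 5: Check 21 ≤ 87.8800? Yes ✓.

K = 13/5, Plünnecke-Ruzsa bound K³|A| ≈ 87.8800, |3A| = 21, inequality holds.


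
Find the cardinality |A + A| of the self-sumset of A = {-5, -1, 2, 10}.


A + A = {a + a' : a, a' ∈ A}; |A| = 4.
General bounds: 2|A| - 1 ≤ |A + A| ≤ |A|(|A|+1)/2, i.e. 7 ≤ |A + A| ≤ 10.
Lower bound 2|A|-1 is attained iff A is an arithmetic progression.
Enumerate sums a + a' for a ≤ a' (symmetric, so this suffices):
a = -5: -5+-5=-10, -5+-1=-6, -5+2=-3, -5+10=5
a = -1: -1+-1=-2, -1+2=1, -1+10=9
a = 2: 2+2=4, 2+10=12
a = 10: 10+10=20
Distinct sums: {-10, -6, -3, -2, 1, 4, 5, 9, 12, 20}
|A + A| = 10

|A + A| = 10


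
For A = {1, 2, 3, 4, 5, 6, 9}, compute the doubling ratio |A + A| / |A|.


|A| = 7.
Compute A + A by enumerating all 49 pairs.
A + A = {2, 3, 4, 5, 6, 7, 8, 9, 10, 11, 12, 13, 14, 15, 18}, so |A + A| = 15.
K = |A + A| / |A| = 15/7 (already in lowest terms) ≈ 2.1429.
Reference: AP of size 7 gives K = 13/7 ≈ 1.8571; a fully generic set of size 7 gives K ≈ 4.0000.

|A| = 7, |A + A| = 15, K = 15/7.


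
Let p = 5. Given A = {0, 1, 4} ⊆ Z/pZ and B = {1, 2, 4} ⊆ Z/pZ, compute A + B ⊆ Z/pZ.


Work in Z/5Z: reduce every sum a + b modulo 5.
Enumerate all 9 pairs:
a = 0: 0+1=1, 0+2=2, 0+4=4
a = 1: 1+1=2, 1+2=3, 1+4=0
a = 4: 4+1=0, 4+2=1, 4+4=3
Distinct residues collected: {0, 1, 2, 3, 4}
|A + B| = 5 (out of 5 total residues).

A + B = {0, 1, 2, 3, 4}


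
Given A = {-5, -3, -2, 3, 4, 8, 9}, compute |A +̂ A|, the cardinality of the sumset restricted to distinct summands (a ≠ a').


Restricted sumset: A +̂ A = {a + a' : a ∈ A, a' ∈ A, a ≠ a'}.
Equivalently, take A + A and drop any sum 2a that is achievable ONLY as a + a for a ∈ A (i.e. sums representable only with equal summands).
Enumerate pairs (a, a') with a < a' (symmetric, so each unordered pair gives one sum; this covers all a ≠ a'):
  -5 + -3 = -8
  -5 + -2 = -7
  -5 + 3 = -2
  -5 + 4 = -1
  -5 + 8 = 3
  -5 + 9 = 4
  -3 + -2 = -5
  -3 + 3 = 0
  -3 + 4 = 1
  -3 + 8 = 5
  -3 + 9 = 6
  -2 + 3 = 1
  -2 + 4 = 2
  -2 + 8 = 6
  -2 + 9 = 7
  3 + 4 = 7
  3 + 8 = 11
  3 + 9 = 12
  4 + 8 = 12
  4 + 9 = 13
  8 + 9 = 17
Collected distinct sums: {-8, -7, -5, -2, -1, 0, 1, 2, 3, 4, 5, 6, 7, 11, 12, 13, 17}
|A +̂ A| = 17
(Reference bound: |A +̂ A| ≥ 2|A| - 3 for |A| ≥ 2, with |A| = 7 giving ≥ 11.)

|A +̂ A| = 17


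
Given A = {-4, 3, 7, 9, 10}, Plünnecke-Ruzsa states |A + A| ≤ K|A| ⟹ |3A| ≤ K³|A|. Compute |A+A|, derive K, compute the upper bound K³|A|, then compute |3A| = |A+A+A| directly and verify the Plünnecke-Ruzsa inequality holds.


|A| = 5.
Step 1: Compute A + A by enumerating all 25 pairs.
A + A = {-8, -1, 3, 5, 6, 10, 12, 13, 14, 16, 17, 18, 19, 20}, so |A + A| = 14.
Step 2: Doubling constant K = |A + A|/|A| = 14/5 = 14/5 ≈ 2.8000.
Step 3: Plünnecke-Ruzsa gives |3A| ≤ K³·|A| = (2.8000)³ · 5 ≈ 109.7600.
Step 4: Compute 3A = A + A + A directly by enumerating all triples (a,b,c) ∈ A³; |3A| = 27.
Step 5: Check 27 ≤ 109.7600? Yes ✓.

K = 14/5, Plünnecke-Ruzsa bound K³|A| ≈ 109.7600, |3A| = 27, inequality holds.


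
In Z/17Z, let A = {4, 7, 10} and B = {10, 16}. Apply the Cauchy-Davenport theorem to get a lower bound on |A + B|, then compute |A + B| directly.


Cauchy-Davenport: |A + B| ≥ min(p, |A| + |B| - 1) for A, B nonempty in Z/pZ.
|A| = 3, |B| = 2, p = 17.
CD lower bound = min(17, 3 + 2 - 1) = min(17, 4) = 4.
Compute A + B mod 17 directly:
a = 4: 4+10=14, 4+16=3
a = 7: 7+10=0, 7+16=6
a = 10: 10+10=3, 10+16=9
A + B = {0, 3, 6, 9, 14}, so |A + B| = 5.
Verify: 5 ≥ 4? Yes ✓.

CD lower bound = 4, actual |A + B| = 5.


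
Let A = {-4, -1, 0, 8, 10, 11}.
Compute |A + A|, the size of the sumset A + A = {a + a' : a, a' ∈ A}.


A + A = {a + a' : a, a' ∈ A}; |A| = 6.
General bounds: 2|A| - 1 ≤ |A + A| ≤ |A|(|A|+1)/2, i.e. 11 ≤ |A + A| ≤ 21.
Lower bound 2|A|-1 is attained iff A is an arithmetic progression.
Enumerate sums a + a' for a ≤ a' (symmetric, so this suffices):
a = -4: -4+-4=-8, -4+-1=-5, -4+0=-4, -4+8=4, -4+10=6, -4+11=7
a = -1: -1+-1=-2, -1+0=-1, -1+8=7, -1+10=9, -1+11=10
a = 0: 0+0=0, 0+8=8, 0+10=10, 0+11=11
a = 8: 8+8=16, 8+10=18, 8+11=19
a = 10: 10+10=20, 10+11=21
a = 11: 11+11=22
Distinct sums: {-8, -5, -4, -2, -1, 0, 4, 6, 7, 8, 9, 10, 11, 16, 18, 19, 20, 21, 22}
|A + A| = 19

|A + A| = 19


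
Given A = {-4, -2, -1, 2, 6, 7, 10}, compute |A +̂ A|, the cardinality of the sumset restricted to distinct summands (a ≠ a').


Restricted sumset: A +̂ A = {a + a' : a ∈ A, a' ∈ A, a ≠ a'}.
Equivalently, take A + A and drop any sum 2a that is achievable ONLY as a + a for a ∈ A (i.e. sums representable only with equal summands).
Enumerate pairs (a, a') with a < a' (symmetric, so each unordered pair gives one sum; this covers all a ≠ a'):
  -4 + -2 = -6
  -4 + -1 = -5
  -4 + 2 = -2
  -4 + 6 = 2
  -4 + 7 = 3
  -4 + 10 = 6
  -2 + -1 = -3
  -2 + 2 = 0
  -2 + 6 = 4
  -2 + 7 = 5
  -2 + 10 = 8
  -1 + 2 = 1
  -1 + 6 = 5
  -1 + 7 = 6
  -1 + 10 = 9
  2 + 6 = 8
  2 + 7 = 9
  2 + 10 = 12
  6 + 7 = 13
  6 + 10 = 16
  7 + 10 = 17
Collected distinct sums: {-6, -5, -3, -2, 0, 1, 2, 3, 4, 5, 6, 8, 9, 12, 13, 16, 17}
|A +̂ A| = 17
(Reference bound: |A +̂ A| ≥ 2|A| - 3 for |A| ≥ 2, with |A| = 7 giving ≥ 11.)

|A +̂ A| = 17


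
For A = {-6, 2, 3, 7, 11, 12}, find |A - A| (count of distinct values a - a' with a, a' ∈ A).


A - A = {a - a' : a, a' ∈ A}; |A| = 6.
Bounds: 2|A|-1 ≤ |A - A| ≤ |A|² - |A| + 1, i.e. 11 ≤ |A - A| ≤ 31.
Note: 0 ∈ A - A always (from a - a). The set is symmetric: if d ∈ A - A then -d ∈ A - A.
Enumerate nonzero differences d = a - a' with a > a' (then include -d):
Positive differences: {1, 4, 5, 8, 9, 10, 13, 17, 18}
Full difference set: {0} ∪ (positive diffs) ∪ (negative diffs).
|A - A| = 1 + 2·9 = 19 (matches direct enumeration: 19).

|A - A| = 19


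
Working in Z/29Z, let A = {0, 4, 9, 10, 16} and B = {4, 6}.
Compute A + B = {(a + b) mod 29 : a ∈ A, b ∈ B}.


Work in Z/29Z: reduce every sum a + b modulo 29.
Enumerate all 10 pairs:
a = 0: 0+4=4, 0+6=6
a = 4: 4+4=8, 4+6=10
a = 9: 9+4=13, 9+6=15
a = 10: 10+4=14, 10+6=16
a = 16: 16+4=20, 16+6=22
Distinct residues collected: {4, 6, 8, 10, 13, 14, 15, 16, 20, 22}
|A + B| = 10 (out of 29 total residues).

A + B = {4, 6, 8, 10, 13, 14, 15, 16, 20, 22}


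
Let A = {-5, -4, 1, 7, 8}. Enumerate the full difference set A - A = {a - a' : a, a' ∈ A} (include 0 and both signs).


A - A = {a - a' : a, a' ∈ A}.
Compute a - a' for each ordered pair (a, a'):
a = -5: -5--5=0, -5--4=-1, -5-1=-6, -5-7=-12, -5-8=-13
a = -4: -4--5=1, -4--4=0, -4-1=-5, -4-7=-11, -4-8=-12
a = 1: 1--5=6, 1--4=5, 1-1=0, 1-7=-6, 1-8=-7
a = 7: 7--5=12, 7--4=11, 7-1=6, 7-7=0, 7-8=-1
a = 8: 8--5=13, 8--4=12, 8-1=7, 8-7=1, 8-8=0
Collecting distinct values (and noting 0 appears from a-a):
A - A = {-13, -12, -11, -7, -6, -5, -1, 0, 1, 5, 6, 7, 11, 12, 13}
|A - A| = 15

A - A = {-13, -12, -11, -7, -6, -5, -1, 0, 1, 5, 6, 7, 11, 12, 13}


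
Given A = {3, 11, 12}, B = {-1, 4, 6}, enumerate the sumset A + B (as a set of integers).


A + B = {a + b : a ∈ A, b ∈ B}.
Enumerate all |A|·|B| = 3·3 = 9 pairs (a, b) and collect distinct sums.
a = 3: 3+-1=2, 3+4=7, 3+6=9
a = 11: 11+-1=10, 11+4=15, 11+6=17
a = 12: 12+-1=11, 12+4=16, 12+6=18
Collecting distinct sums: A + B = {2, 7, 9, 10, 11, 15, 16, 17, 18}
|A + B| = 9

A + B = {2, 7, 9, 10, 11, 15, 16, 17, 18}


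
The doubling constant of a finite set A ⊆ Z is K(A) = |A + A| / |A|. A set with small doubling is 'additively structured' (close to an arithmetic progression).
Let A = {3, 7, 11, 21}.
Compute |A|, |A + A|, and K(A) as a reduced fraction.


|A| = 4.
Compute A + A by enumerating all 16 pairs.
A + A = {6, 10, 14, 18, 22, 24, 28, 32, 42}, so |A + A| = 9.
K = |A + A| / |A| = 9/4 (already in lowest terms) ≈ 2.2500.
Reference: AP of size 4 gives K = 7/4 ≈ 1.7500; a fully generic set of size 4 gives K ≈ 2.5000.

|A| = 4, |A + A| = 9, K = 9/4.


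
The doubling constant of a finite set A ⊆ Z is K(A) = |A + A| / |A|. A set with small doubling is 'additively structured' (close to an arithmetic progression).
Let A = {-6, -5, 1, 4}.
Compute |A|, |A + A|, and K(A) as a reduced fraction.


|A| = 4.
Compute A + A by enumerating all 16 pairs.
A + A = {-12, -11, -10, -5, -4, -2, -1, 2, 5, 8}, so |A + A| = 10.
K = |A + A| / |A| = 10/4 = 5/2 ≈ 2.5000.
Reference: AP of size 4 gives K = 7/4 ≈ 1.7500; a fully generic set of size 4 gives K ≈ 2.5000.

|A| = 4, |A + A| = 10, K = 10/4 = 5/2.


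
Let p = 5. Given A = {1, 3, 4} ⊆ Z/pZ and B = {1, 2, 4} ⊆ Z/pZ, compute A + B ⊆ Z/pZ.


Work in Z/5Z: reduce every sum a + b modulo 5.
Enumerate all 9 pairs:
a = 1: 1+1=2, 1+2=3, 1+4=0
a = 3: 3+1=4, 3+2=0, 3+4=2
a = 4: 4+1=0, 4+2=1, 4+4=3
Distinct residues collected: {0, 1, 2, 3, 4}
|A + B| = 5 (out of 5 total residues).

A + B = {0, 1, 2, 3, 4}


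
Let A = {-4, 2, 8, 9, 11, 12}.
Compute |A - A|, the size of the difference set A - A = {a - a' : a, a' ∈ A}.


A - A = {a - a' : a, a' ∈ A}; |A| = 6.
Bounds: 2|A|-1 ≤ |A - A| ≤ |A|² - |A| + 1, i.e. 11 ≤ |A - A| ≤ 31.
Note: 0 ∈ A - A always (from a - a). The set is symmetric: if d ∈ A - A then -d ∈ A - A.
Enumerate nonzero differences d = a - a' with a > a' (then include -d):
Positive differences: {1, 2, 3, 4, 6, 7, 9, 10, 12, 13, 15, 16}
Full difference set: {0} ∪ (positive diffs) ∪ (negative diffs).
|A - A| = 1 + 2·12 = 25 (matches direct enumeration: 25).

|A - A| = 25
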